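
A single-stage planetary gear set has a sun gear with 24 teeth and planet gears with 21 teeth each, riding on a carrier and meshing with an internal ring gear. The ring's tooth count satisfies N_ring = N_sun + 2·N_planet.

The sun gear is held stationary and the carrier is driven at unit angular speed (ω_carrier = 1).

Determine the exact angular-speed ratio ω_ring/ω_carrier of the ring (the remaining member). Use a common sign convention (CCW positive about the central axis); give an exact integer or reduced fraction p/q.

N_ring = 24 + 2·21 = 66
24(ω_s−ω_c) = −66(ω_r−ω_c),  ω_s=0, ω_c=1
ω_r = 1 − (24/66)(0−1) = 15/11
ω_r/ω_c = 15/11

15/11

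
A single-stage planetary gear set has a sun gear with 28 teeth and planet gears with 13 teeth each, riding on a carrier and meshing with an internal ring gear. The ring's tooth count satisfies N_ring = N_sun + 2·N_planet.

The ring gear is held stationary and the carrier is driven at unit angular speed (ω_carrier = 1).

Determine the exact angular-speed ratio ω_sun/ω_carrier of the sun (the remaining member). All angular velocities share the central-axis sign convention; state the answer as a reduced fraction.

41/14

N_ring = 28 + 2·13 = 54
28(ω_s−ω_c) = −54(ω_r−ω_c),  ω_r=0, ω_c=1
ω_s = 1 − (54/28)(0−1) = 41/14
ω_s/ω_c = 41/14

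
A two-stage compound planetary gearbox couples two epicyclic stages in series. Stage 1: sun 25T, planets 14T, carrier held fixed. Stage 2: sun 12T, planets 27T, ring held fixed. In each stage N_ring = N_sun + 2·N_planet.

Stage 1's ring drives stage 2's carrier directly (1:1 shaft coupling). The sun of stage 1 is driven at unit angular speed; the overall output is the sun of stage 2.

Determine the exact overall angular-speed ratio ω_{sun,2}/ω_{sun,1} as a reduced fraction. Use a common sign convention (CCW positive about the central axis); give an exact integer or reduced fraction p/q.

-325/106

Stage 1: N_ring = 25 + 2·14 = 53
Stage 1: 25(ω_s−ω_c) = −53(ω_r−ω_c),  ω_c=0, ω_s=1
Stage 1: ω_r = 0 − (25/53)(1−0) = -25/53
  ⇒ ω_r¹/ω_s¹ = -25/53
Stage 2: N_ring = 12 + 2·27 = 66
Stage 2: 12(ω_s−ω_c) = −66(ω_r−ω_c),  ω_r=0, ω_c=1
Stage 2: ω_s = 1 − (66/12)(0−1) = 13/2
  ⇒ ω_s²/ω_c² = 13/2
Coupling ω_c² = ω_r¹ ⇒ overall = -25/53 × 13/2 = -325/106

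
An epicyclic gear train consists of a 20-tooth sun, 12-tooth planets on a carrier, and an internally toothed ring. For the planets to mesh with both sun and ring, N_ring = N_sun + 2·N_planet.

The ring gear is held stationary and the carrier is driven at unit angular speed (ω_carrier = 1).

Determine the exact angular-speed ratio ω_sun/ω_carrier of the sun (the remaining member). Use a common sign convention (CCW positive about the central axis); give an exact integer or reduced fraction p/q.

N_ring = 20 + 2·12 = 44
20(ω_s−ω_c) = −44(ω_r−ω_c),  ω_r=0, ω_c=1
ω_s = 1 − (44/20)(0−1) = 16/5
ω_s/ω_c = 16/5

16/5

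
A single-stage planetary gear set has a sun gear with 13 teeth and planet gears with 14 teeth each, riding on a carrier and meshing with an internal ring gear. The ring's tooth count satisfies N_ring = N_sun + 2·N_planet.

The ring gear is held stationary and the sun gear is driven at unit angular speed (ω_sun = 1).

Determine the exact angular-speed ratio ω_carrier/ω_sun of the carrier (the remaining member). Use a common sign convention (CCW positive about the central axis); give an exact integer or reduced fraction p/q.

N_ring = 13 + 2·14 = 41
13(ω_s−ω_c) = −41(ω_r−ω_c),  ω_r=0, ω_s=1
13(1−ω_c) = −41(0−ω_c)  ⇒  54ω_c = 13  ⇒  ω_c = 13/54
ω_c/ω_s = 13/54

13/54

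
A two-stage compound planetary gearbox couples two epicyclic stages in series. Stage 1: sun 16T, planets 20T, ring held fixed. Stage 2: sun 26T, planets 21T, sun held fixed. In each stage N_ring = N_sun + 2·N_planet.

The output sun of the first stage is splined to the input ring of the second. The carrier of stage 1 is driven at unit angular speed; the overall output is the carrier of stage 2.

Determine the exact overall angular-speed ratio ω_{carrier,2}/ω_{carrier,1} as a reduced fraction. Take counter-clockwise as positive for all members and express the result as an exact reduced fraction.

153/47

Stage 1: N_ring = 16 + 2·20 = 56
Stage 1: 16(ω_s−ω_c) = −56(ω_r−ω_c),  ω_r=0, ω_c=1
Stage 1: ω_s = 1 − (56/16)(0−1) = 9/2
  ⇒ ω_s¹/ω_c¹ = 9/2
Stage 2: N_ring = 26 + 2·21 = 68
Stage 2: 26(ω_s−ω_c) = −68(ω_r−ω_c),  ω_s=0, ω_r=1
Stage 2: 26(0−ω_c) = −68(1−ω_c)  ⇒  94ω_c = 68  ⇒  ω_c = 34/47
  ⇒ ω_c²/ω_r² = 34/47
Coupling ω_r² = ω_s¹ ⇒ overall = 9/2 × 34/47 = 153/47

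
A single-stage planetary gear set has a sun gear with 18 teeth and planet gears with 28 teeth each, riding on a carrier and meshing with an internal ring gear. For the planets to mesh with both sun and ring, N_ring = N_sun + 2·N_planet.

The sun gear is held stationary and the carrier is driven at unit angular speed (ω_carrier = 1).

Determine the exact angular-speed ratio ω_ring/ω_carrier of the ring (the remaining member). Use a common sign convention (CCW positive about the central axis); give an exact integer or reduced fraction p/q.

46/37

N_ring = 18 + 2·28 = 74
18(ω_s−ω_c) = −74(ω_r−ω_c),  ω_s=0, ω_c=1
ω_r = 1 − (18/74)(0−1) = 46/37
ω_r/ω_c = 46/37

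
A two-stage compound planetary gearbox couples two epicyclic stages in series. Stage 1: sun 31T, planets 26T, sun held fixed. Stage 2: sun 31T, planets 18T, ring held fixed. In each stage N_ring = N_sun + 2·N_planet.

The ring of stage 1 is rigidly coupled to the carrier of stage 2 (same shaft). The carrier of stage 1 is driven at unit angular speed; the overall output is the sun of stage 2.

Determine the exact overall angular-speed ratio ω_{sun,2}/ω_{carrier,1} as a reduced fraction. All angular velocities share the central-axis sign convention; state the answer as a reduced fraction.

11172/2573

Stage 1: N_ring = 31 + 2·26 = 83
Stage 1: 31(ω_s−ω_c) = −83(ω_r−ω_c),  ω_s=0, ω_c=1
Stage 1: ω_r = 1 − (31/83)(0−1) = 114/83
  ⇒ ω_r¹/ω_c¹ = 114/83
Stage 2: N_ring = 31 + 2·18 = 67
Stage 2: 31(ω_s−ω_c) = −67(ω_r−ω_c),  ω_r=0, ω_c=1
Stage 2: ω_s = 1 − (67/31)(0−1) = 98/31
  ⇒ ω_s²/ω_c² = 98/31
Coupling ω_c² = ω_r¹ ⇒ overall = 114/83 × 98/31 = 11172/2573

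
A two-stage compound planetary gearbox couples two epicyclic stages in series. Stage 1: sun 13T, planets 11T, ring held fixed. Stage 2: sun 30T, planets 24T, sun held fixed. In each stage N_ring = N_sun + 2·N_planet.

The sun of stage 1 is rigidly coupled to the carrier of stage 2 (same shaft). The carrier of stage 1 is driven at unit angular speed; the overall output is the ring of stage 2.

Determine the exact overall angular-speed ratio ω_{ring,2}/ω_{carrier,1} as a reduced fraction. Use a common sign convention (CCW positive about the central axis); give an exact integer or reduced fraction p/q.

864/169

Stage 1: N_ring = 13 + 2·11 = 35
Stage 1: 13(ω_s−ω_c) = −35(ω_r−ω_c),  ω_r=0, ω_c=1
Stage 1: ω_s = 1 − (35/13)(0−1) = 48/13
  ⇒ ω_s¹/ω_c¹ = 48/13
Stage 2: N_ring = 30 + 2·24 = 78
Stage 2: 30(ω_s−ω_c) = −78(ω_r−ω_c),  ω_s=0, ω_c=1
Stage 2: ω_r = 1 − (30/78)(0−1) = 18/13
  ⇒ ω_r²/ω_c² = 18/13
Coupling ω_c² = ω_s¹ ⇒ overall = 48/13 × 18/13 = 864/169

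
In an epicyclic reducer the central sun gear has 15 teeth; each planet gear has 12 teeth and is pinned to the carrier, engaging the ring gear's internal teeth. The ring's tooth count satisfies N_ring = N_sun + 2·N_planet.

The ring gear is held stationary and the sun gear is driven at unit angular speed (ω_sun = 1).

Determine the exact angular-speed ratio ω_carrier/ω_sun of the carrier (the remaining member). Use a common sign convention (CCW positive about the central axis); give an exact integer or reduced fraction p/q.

N_ring = 15 + 2·12 = 39
15(ω_s−ω_c) = −39(ω_r−ω_c),  ω_r=0, ω_s=1
15(1−ω_c) = −39(0−ω_c)  ⇒  54ω_c = 15  ⇒  ω_c = 5/18
ω_c/ω_s = 5/18

5/18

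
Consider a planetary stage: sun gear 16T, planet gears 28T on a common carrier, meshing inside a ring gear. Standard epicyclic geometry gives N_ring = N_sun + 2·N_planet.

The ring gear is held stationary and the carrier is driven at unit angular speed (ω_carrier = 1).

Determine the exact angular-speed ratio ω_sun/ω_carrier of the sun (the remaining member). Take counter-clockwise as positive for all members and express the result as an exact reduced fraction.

11/2

N_ring = 16 + 2·28 = 72
16(ω_s−ω_c) = −72(ω_r−ω_c),  ω_r=0, ω_c=1
ω_s = 1 − (72/16)(0−1) = 11/2
ω_s/ω_c = 11/2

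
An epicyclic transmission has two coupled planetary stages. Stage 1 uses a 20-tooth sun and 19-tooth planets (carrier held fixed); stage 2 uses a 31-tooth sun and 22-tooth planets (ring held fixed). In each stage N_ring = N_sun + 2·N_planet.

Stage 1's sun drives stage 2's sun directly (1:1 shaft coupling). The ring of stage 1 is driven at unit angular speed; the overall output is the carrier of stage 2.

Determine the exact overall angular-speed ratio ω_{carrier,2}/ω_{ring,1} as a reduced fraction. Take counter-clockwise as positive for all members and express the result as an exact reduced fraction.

-899/1060

Stage 1: N_ring = 20 + 2·19 = 58
Stage 1: 20(ω_s−ω_c) = −58(ω_r−ω_c),  ω_c=0, ω_r=1
Stage 1: ω_s = 0 − (58/20)(1−0) = -29/10
  ⇒ ω_s¹/ω_r¹ = -29/10
Stage 2: N_ring = 31 + 2·22 = 75
Stage 2: 31(ω_s−ω_c) = −75(ω_r−ω_c),  ω_r=0, ω_s=1
Stage 2: 31(1−ω_c) = −75(0−ω_c)  ⇒  106ω_c = 31  ⇒  ω_c = 31/106
  ⇒ ω_c²/ω_s² = 31/106
Coupling ω_s² = ω_s¹ ⇒ overall = -29/10 × 31/106 = -899/1060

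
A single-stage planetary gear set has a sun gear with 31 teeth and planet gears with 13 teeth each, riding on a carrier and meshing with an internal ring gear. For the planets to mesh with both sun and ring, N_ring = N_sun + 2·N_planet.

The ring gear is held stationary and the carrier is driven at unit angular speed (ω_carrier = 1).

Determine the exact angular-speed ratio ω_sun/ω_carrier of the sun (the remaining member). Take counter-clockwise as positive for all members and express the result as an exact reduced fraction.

N_ring = 31 + 2·13 = 57
31(ω_s−ω_c) = −57(ω_r−ω_c),  ω_r=0, ω_c=1
ω_s = 1 − (57/31)(0−1) = 88/31
ω_s/ω_c = 88/31

88/31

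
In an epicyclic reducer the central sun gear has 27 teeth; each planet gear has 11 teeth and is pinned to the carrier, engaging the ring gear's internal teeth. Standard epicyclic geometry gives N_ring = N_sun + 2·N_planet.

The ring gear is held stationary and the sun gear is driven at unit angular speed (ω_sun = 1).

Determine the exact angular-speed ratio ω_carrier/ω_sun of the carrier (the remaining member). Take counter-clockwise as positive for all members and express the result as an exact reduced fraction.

N_ring = 27 + 2·11 = 49
27(ω_s−ω_c) = −49(ω_r−ω_c),  ω_r=0, ω_s=1
27(1−ω_c) = −49(0−ω_c)  ⇒  76ω_c = 27  ⇒  ω_c = 27/76
ω_c/ω_s = 27/76

27/76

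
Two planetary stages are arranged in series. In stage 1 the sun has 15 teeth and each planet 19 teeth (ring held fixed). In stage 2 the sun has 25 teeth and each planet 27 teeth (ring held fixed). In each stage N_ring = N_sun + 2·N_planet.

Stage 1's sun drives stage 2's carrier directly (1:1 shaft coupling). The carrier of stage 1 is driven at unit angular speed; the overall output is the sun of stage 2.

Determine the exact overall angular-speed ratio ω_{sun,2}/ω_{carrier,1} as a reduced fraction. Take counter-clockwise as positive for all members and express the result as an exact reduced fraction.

Stage 1: N_ring = 15 + 2·19 = 53
Stage 1: 15(ω_s−ω_c) = −53(ω_r−ω_c),  ω_r=0, ω_c=1
Stage 1: ω_s = 1 − (53/15)(0−1) = 68/15
  ⇒ ω_s¹/ω_c¹ = 68/15
Stage 2: N_ring = 25 + 2·27 = 79
Stage 2: 25(ω_s−ω_c) = −79(ω_r−ω_c),  ω_r=0, ω_c=1
Stage 2: ω_s = 1 − (79/25)(0−1) = 104/25
  ⇒ ω_s²/ω_c² = 104/25
Coupling ω_c² = ω_s¹ ⇒ overall = 68/15 × 104/25 = 7072/375

7072/375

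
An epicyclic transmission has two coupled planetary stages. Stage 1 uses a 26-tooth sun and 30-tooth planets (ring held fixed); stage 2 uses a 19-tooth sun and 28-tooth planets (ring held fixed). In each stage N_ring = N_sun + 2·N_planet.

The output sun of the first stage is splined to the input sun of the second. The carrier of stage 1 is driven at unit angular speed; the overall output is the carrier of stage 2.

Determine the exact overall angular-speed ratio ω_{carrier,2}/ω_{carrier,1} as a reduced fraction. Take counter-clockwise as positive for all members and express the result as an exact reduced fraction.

532/611

Stage 1: N_ring = 26 + 2·30 = 86
Stage 1: 26(ω_s−ω_c) = −86(ω_r−ω_c),  ω_r=0, ω_c=1
Stage 1: ω_s = 1 − (86/26)(0−1) = 56/13
  ⇒ ω_s¹/ω_c¹ = 56/13
Stage 2: N_ring = 19 + 2·28 = 75
Stage 2: 19(ω_s−ω_c) = −75(ω_r−ω_c),  ω_r=0, ω_s=1
Stage 2: 19(1−ω_c) = −75(0−ω_c)  ⇒  94ω_c = 19  ⇒  ω_c = 19/94
  ⇒ ω_c²/ω_s² = 19/94
Coupling ω_s² = ω_s¹ ⇒ overall = 56/13 × 19/94 = 532/611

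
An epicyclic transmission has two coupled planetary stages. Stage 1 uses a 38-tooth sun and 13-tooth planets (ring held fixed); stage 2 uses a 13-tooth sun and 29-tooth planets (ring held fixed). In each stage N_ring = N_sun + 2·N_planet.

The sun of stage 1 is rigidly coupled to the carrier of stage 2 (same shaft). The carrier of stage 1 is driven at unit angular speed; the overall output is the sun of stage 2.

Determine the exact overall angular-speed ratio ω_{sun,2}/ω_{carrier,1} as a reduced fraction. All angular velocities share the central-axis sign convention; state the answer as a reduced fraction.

Stage 1: N_ring = 38 + 2·13 = 64
Stage 1: 38(ω_s−ω_c) = −64(ω_r−ω_c),  ω_r=0, ω_c=1
Stage 1: ω_s = 1 − (64/38)(0−1) = 51/19
  ⇒ ω_s¹/ω_c¹ = 51/19
Stage 2: N_ring = 13 + 2·29 = 71
Stage 2: 13(ω_s−ω_c) = −71(ω_r−ω_c),  ω_r=0, ω_c=1
Stage 2: ω_s = 1 − (71/13)(0−1) = 84/13
  ⇒ ω_s²/ω_c² = 84/13
Coupling ω_c² = ω_s¹ ⇒ overall = 51/19 × 84/13 = 4284/247

4284/247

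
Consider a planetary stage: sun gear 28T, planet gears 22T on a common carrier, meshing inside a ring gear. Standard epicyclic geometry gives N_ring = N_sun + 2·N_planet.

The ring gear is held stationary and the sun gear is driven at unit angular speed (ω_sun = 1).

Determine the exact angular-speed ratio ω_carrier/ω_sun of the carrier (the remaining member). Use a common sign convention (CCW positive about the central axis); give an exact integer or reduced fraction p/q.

N_ring = 28 + 2·22 = 72
28(ω_s−ω_c) = −72(ω_r−ω_c),  ω_r=0, ω_s=1
28(1−ω_c) = −72(0−ω_c)  ⇒  100ω_c = 28  ⇒  ω_c = 7/25
ω_c/ω_s = 7/25

7/25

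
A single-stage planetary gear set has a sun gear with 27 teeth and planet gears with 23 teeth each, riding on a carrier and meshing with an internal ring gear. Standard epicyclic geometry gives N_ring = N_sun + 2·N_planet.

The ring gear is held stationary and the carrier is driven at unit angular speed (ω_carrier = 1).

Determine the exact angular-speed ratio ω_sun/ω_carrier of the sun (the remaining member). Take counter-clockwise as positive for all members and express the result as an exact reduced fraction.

100/27

N_ring = 27 + 2·23 = 73
27(ω_s−ω_c) = −73(ω_r−ω_c),  ω_r=0, ω_c=1
ω_s = 1 − (73/27)(0−1) = 100/27
ω_s/ω_c = 100/27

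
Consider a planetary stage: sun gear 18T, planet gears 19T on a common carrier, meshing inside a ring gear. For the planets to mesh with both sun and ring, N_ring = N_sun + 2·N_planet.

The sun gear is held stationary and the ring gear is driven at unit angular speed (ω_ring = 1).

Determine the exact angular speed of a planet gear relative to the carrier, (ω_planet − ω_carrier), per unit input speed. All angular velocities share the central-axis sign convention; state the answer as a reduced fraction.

N_ring = 18 + 2·19 = 56
18(ω_s−ω_c) = −56(ω_r−ω_c),  ω_s=0, ω_r=1
18(0−ω_c) = −56(1−ω_c)  ⇒  74ω_c = 56  ⇒  ω_c = 28/37
sun–planet: 18·(0−28/37) = −19·(ω_p−ω_c)  ⇒  ω_p−ω_c = −(18/19)·(-28/37) = 504/703

504/703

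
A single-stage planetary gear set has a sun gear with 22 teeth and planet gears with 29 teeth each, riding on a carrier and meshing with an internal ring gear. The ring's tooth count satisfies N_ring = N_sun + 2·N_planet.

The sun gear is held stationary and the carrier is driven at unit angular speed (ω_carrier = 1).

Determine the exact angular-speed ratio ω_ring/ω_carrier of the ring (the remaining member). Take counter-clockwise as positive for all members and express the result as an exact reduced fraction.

51/40

N_ring = 22 + 2·29 = 80
22(ω_s−ω_c) = −80(ω_r−ω_c),  ω_s=0, ω_c=1
ω_r = 1 − (22/80)(0−1) = 51/40
ω_r/ω_c = 51/40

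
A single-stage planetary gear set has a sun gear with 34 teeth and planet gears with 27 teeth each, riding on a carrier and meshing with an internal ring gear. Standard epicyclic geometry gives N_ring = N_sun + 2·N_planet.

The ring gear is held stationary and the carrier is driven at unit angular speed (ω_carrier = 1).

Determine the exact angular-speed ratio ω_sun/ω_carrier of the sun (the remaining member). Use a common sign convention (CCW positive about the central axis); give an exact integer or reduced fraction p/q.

61/17

N_ring = 34 + 2·27 = 88
34(ω_s−ω_c) = −88(ω_r−ω_c),  ω_r=0, ω_c=1
ω_s = 1 − (88/34)(0−1) = 61/17
ω_s/ω_c = 61/17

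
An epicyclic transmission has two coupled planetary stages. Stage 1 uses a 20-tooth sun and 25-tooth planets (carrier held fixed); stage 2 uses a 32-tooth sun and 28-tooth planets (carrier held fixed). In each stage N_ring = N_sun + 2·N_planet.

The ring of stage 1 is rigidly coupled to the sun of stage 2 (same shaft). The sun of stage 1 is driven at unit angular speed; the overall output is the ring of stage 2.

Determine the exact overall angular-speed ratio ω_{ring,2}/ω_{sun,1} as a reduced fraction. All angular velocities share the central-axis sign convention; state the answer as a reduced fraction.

8/77

Stage 1: N_ring = 20 + 2·25 = 70
Stage 1: 20(ω_s−ω_c) = −70(ω_r−ω_c),  ω_c=0, ω_s=1
Stage 1: ω_r = 0 − (20/70)(1−0) = -2/7
  ⇒ ω_r¹/ω_s¹ = -2/7
Stage 2: N_ring = 32 + 2·28 = 88
Stage 2: 32(ω_s−ω_c) = −88(ω_r−ω_c),  ω_c=0, ω_s=1
Stage 2: ω_r = 0 − (32/88)(1−0) = -4/11
  ⇒ ω_r²/ω_s² = -4/11
Coupling ω_s² = ω_r¹ ⇒ overall = -2/7 × -4/11 = 8/77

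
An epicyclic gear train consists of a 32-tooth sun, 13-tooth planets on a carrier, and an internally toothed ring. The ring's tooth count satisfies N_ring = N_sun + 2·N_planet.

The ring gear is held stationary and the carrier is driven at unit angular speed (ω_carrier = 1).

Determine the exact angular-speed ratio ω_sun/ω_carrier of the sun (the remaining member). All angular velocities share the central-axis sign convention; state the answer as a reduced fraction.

45/16

N_ring = 32 + 2·13 = 58
32(ω_s−ω_c) = −58(ω_r−ω_c),  ω_r=0, ω_c=1
ω_s = 1 − (58/32)(0−1) = 45/16
ω_s/ω_c = 45/16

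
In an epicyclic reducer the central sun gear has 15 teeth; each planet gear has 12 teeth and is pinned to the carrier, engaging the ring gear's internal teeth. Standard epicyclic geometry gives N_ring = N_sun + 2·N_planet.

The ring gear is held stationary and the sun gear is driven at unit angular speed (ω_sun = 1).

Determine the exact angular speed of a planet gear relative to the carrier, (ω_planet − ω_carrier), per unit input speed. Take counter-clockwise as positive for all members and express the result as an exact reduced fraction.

N_ring = 15 + 2·12 = 39
15(ω_s−ω_c) = −39(ω_r−ω_c),  ω_r=0, ω_s=1
15(1−ω_c) = −39(0−ω_c)  ⇒  54ω_c = 15  ⇒  ω_c = 5/18
sun–planet: 15·(1−5/18) = −12·(ω_p−ω_c)  ⇒  ω_p−ω_c = −(15/12)·(13/18) = -65/72

-65/72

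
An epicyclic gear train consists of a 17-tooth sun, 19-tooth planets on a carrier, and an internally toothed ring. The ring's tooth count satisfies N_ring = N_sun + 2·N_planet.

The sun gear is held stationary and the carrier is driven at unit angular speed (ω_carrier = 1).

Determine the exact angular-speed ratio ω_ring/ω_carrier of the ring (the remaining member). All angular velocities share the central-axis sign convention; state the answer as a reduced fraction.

72/55

N_ring = 17 + 2·19 = 55
17(ω_s−ω_c) = −55(ω_r−ω_c),  ω_s=0, ω_c=1
ω_r = 1 − (17/55)(0−1) = 72/55
ω_r/ω_c = 72/55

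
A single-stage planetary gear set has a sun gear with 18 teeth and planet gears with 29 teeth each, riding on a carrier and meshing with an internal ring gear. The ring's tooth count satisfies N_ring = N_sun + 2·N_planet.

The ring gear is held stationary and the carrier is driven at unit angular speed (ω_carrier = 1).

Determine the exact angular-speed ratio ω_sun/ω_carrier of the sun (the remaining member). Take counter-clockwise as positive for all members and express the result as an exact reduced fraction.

47/9

N_ring = 18 + 2·29 = 76
18(ω_s−ω_c) = −76(ω_r−ω_c),  ω_r=0, ω_c=1
ω_s = 1 − (76/18)(0−1) = 47/9
ω_s/ω_c = 47/9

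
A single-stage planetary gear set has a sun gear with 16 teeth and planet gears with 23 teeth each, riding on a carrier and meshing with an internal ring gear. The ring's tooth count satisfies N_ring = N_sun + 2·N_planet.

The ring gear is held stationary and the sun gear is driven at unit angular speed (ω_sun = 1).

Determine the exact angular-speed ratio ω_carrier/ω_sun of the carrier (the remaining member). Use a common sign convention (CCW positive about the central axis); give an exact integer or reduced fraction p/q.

N_ring = 16 + 2·23 = 62
16(ω_s−ω_c) = −62(ω_r−ω_c),  ω_r=0, ω_s=1
16(1−ω_c) = −62(0−ω_c)  ⇒  78ω_c = 16  ⇒  ω_c = 8/39
ω_c/ω_s = 8/39

8/39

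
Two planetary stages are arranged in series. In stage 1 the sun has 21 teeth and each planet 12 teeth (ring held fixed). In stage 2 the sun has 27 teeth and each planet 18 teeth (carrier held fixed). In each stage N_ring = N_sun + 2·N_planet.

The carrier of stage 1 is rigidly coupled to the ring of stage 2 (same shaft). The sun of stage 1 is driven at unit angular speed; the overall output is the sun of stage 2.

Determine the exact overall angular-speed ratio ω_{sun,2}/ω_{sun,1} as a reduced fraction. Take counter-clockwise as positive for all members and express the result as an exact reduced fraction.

Stage 1: N_ring = 21 + 2·12 = 45
Stage 1: 21(ω_s−ω_c) = −45(ω_r−ω_c),  ω_r=0, ω_s=1
Stage 1: 21(1−ω_c) = −45(0−ω_c)  ⇒  66ω_c = 21  ⇒  ω_c = 7/22
  ⇒ ω_c¹/ω_s¹ = 7/22
Stage 2: N_ring = 27 + 2·18 = 63
Stage 2: 27(ω_s−ω_c) = −63(ω_r−ω_c),  ω_c=0, ω_r=1
Stage 2: ω_s = 0 − (63/27)(1−0) = -7/3
  ⇒ ω_s²/ω_r² = -7/3
Coupling ω_r² = ω_c¹ ⇒ overall = 7/22 × -7/3 = -49/66

-49/66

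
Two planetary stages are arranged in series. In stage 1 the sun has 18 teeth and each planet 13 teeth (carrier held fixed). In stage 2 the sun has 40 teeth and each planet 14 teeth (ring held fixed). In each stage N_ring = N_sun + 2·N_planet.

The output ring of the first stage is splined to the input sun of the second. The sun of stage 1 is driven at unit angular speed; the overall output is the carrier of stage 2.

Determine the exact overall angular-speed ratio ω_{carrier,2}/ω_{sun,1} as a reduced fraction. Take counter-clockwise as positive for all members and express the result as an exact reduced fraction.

Stage 1: N_ring = 18 + 2·13 = 44
Stage 1: 18(ω_s−ω_c) = −44(ω_r−ω_c),  ω_c=0, ω_s=1
Stage 1: ω_r = 0 − (18/44)(1−0) = -9/22
  ⇒ ω_r¹/ω_s¹ = -9/22
Stage 2: N_ring = 40 + 2·14 = 68
Stage 2: 40(ω_s−ω_c) = −68(ω_r−ω_c),  ω_r=0, ω_s=1
Stage 2: 40(1−ω_c) = −68(0−ω_c)  ⇒  108ω_c = 40  ⇒  ω_c = 10/27
  ⇒ ω_c²/ω_s² = 10/27
Coupling ω_s² = ω_r¹ ⇒ overall = -9/22 × 10/27 = -5/33

-5/33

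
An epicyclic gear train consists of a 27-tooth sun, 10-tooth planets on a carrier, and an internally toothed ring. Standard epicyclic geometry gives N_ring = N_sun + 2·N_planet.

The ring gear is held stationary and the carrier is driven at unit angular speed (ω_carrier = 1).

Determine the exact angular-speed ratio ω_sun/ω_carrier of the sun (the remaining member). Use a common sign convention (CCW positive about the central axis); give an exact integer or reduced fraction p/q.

N_ring = 27 + 2·10 = 47
27(ω_s−ω_c) = −47(ω_r−ω_c),  ω_r=0, ω_c=1
ω_s = 1 − (47/27)(0−1) = 74/27
ω_s/ω_c = 74/27

74/27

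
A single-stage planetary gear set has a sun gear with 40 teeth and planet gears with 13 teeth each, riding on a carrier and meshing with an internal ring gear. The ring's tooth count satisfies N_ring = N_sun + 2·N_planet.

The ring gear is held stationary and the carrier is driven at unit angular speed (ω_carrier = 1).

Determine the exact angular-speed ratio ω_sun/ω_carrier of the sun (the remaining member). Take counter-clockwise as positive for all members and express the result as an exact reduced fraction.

N_ring = 40 + 2·13 = 66
40(ω_s−ω_c) = −66(ω_r−ω_c),  ω_r=0, ω_c=1
ω_s = 1 − (66/40)(0−1) = 53/20
ω_s/ω_c = 53/20

53/20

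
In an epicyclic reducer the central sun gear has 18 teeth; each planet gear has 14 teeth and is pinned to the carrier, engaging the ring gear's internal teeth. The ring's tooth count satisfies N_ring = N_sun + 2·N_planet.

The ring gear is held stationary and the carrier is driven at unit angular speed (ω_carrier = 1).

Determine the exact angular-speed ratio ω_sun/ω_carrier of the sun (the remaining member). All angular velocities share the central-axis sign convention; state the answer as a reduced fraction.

32/9

N_ring = 18 + 2·14 = 46
18(ω_s−ω_c) = −46(ω_r−ω_c),  ω_r=0, ω_c=1
ω_s = 1 − (46/18)(0−1) = 32/9
ω_s/ω_c = 32/9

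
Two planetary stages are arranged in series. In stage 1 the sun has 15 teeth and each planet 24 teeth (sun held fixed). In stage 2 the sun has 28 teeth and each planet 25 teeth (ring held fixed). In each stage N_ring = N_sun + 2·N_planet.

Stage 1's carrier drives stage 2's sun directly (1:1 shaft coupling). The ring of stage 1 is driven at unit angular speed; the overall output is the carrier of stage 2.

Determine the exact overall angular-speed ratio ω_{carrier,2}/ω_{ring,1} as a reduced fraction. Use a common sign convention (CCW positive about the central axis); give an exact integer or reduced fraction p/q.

Stage 1: N_ring = 15 + 2·24 = 63
Stage 1: 15(ω_s−ω_c) = −63(ω_r−ω_c),  ω_s=0, ω_r=1
Stage 1: 15(0−ω_c) = −63(1−ω_c)  ⇒  78ω_c = 63  ⇒  ω_c = 21/26
  ⇒ ω_c¹/ω_r¹ = 21/26
Stage 2: N_ring = 28 + 2·25 = 78
Stage 2: 28(ω_s−ω_c) = −78(ω_r−ω_c),  ω_r=0, ω_s=1
Stage 2: 28(1−ω_c) = −78(0−ω_c)  ⇒  106ω_c = 28  ⇒  ω_c = 14/53
  ⇒ ω_c²/ω_s² = 14/53
Coupling ω_s² = ω_c¹ ⇒ overall = 21/26 × 14/53 = 147/689

147/689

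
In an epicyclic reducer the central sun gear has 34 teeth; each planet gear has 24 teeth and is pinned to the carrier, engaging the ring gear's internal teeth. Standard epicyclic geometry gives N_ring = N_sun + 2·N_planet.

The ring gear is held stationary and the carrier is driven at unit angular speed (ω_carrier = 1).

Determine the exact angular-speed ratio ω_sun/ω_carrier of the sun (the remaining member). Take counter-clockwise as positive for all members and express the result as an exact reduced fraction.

58/17

N_ring = 34 + 2·24 = 82
34(ω_s−ω_c) = −82(ω_r−ω_c),  ω_r=0, ω_c=1
ω_s = 1 − (82/34)(0−1) = 58/17
ω_s/ω_c = 58/17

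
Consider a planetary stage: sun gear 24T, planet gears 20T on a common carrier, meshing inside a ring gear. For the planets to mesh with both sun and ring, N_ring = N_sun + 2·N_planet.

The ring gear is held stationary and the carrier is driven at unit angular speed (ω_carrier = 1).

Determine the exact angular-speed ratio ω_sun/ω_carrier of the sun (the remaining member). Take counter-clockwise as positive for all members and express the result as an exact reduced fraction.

11/3

N_ring = 24 + 2·20 = 64
24(ω_s−ω_c) = −64(ω_r−ω_c),  ω_r=0, ω_c=1
ω_s = 1 − (64/24)(0−1) = 11/3
ω_s/ω_c = 11/3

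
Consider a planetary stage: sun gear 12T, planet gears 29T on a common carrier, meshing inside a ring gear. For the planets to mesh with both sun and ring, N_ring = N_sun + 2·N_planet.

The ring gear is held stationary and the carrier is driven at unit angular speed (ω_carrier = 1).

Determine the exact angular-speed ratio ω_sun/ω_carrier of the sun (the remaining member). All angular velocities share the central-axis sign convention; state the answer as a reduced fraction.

N_ring = 12 + 2·29 = 70
12(ω_s−ω_c) = −70(ω_r−ω_c),  ω_r=0, ω_c=1
ω_s = 1 − (70/12)(0−1) = 41/6
ω_s/ω_c = 41/6

41/6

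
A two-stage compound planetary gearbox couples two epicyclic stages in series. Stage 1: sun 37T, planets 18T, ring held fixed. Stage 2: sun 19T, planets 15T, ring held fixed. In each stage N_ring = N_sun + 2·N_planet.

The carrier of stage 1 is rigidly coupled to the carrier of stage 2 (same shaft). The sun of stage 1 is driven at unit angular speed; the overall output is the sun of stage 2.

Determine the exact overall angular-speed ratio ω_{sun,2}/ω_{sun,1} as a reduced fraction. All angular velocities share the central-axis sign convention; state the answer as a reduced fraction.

Stage 1: N_ring = 37 + 2·18 = 73
Stage 1: 37(ω_s−ω_c) = −73(ω_r−ω_c),  ω_r=0, ω_s=1
Stage 1: 37(1−ω_c) = −73(0−ω_c)  ⇒  110ω_c = 37  ⇒  ω_c = 37/110
  ⇒ ω_c¹/ω_s¹ = 37/110
Stage 2: N_ring = 19 + 2·15 = 49
Stage 2: 19(ω_s−ω_c) = −49(ω_r−ω_c),  ω_r=0, ω_c=1
Stage 2: ω_s = 1 − (49/19)(0−1) = 68/19
  ⇒ ω_s²/ω_c² = 68/19
Coupling ω_c² = ω_c¹ ⇒ overall = 37/110 × 68/19 = 1258/1045

1258/1045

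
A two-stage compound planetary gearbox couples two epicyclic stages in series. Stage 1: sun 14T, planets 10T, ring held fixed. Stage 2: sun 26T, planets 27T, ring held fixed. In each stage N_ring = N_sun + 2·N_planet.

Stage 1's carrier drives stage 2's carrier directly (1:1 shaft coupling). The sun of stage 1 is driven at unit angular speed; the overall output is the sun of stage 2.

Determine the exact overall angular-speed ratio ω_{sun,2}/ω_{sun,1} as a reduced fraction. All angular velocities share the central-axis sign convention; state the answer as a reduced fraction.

371/312

Stage 1: N_ring = 14 + 2·10 = 34
Stage 1: 14(ω_s−ω_c) = −34(ω_r−ω_c),  ω_r=0, ω_s=1
Stage 1: 14(1−ω_c) = −34(0−ω_c)  ⇒  48ω_c = 14  ⇒  ω_c = 7/24
  ⇒ ω_c¹/ω_s¹ = 7/24
Stage 2: N_ring = 26 + 2·27 = 80
Stage 2: 26(ω_s−ω_c) = −80(ω_r−ω_c),  ω_r=0, ω_c=1
Stage 2: ω_s = 1 − (80/26)(0−1) = 53/13
  ⇒ ω_s²/ω_c² = 53/13
Coupling ω_c² = ω_c¹ ⇒ overall = 7/24 × 53/13 = 371/312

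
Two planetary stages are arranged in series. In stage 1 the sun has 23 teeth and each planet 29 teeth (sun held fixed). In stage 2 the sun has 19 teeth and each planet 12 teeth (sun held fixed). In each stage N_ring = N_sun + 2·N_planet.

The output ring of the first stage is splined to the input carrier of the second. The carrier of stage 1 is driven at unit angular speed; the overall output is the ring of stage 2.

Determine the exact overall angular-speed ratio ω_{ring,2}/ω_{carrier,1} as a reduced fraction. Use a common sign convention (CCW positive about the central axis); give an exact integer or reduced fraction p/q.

Stage 1: N_ring = 23 + 2·29 = 81
Stage 1: 23(ω_s−ω_c) = −81(ω_r−ω_c),  ω_s=0, ω_c=1
Stage 1: ω_r = 1 − (23/81)(0−1) = 104/81
  ⇒ ω_r¹/ω_c¹ = 104/81
Stage 2: N_ring = 19 + 2·12 = 43
Stage 2: 19(ω_s−ω_c) = −43(ω_r−ω_c),  ω_s=0, ω_c=1
Stage 2: ω_r = 1 − (19/43)(0−1) = 62/43
  ⇒ ω_r²/ω_c² = 62/43
Coupling ω_c² = ω_r¹ ⇒ overall = 104/81 × 62/43 = 6448/3483

6448/3483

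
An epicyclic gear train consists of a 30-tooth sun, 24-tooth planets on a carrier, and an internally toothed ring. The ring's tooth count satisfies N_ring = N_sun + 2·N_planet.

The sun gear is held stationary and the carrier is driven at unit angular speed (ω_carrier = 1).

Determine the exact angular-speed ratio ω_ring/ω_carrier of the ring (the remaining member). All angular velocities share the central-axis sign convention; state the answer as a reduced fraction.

18/13

N_ring = 30 + 2·24 = 78
30(ω_s−ω_c) = −78(ω_r−ω_c),  ω_s=0, ω_c=1
ω_r = 1 − (30/78)(0−1) = 18/13
ω_r/ω_c = 18/13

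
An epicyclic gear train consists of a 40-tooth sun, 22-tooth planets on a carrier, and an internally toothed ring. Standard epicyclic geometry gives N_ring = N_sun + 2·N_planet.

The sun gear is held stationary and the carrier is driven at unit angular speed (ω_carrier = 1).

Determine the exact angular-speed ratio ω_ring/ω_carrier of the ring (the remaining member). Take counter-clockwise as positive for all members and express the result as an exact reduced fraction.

31/21

N_ring = 40 + 2·22 = 84
40(ω_s−ω_c) = −84(ω_r−ω_c),  ω_s=0, ω_c=1
ω_r = 1 − (40/84)(0−1) = 31/21
ω_r/ω_c = 31/21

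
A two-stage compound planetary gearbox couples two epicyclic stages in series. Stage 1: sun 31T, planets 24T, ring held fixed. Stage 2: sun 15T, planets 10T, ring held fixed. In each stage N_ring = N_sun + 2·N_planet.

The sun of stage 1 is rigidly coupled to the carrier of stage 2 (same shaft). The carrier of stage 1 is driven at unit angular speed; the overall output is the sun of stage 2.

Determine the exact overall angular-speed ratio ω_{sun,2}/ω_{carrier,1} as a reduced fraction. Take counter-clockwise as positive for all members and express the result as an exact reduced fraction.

Stage 1: N_ring = 31 + 2·24 = 79
Stage 1: 31(ω_s−ω_c) = −79(ω_r−ω_c),  ω_r=0, ω_c=1
Stage 1: ω_s = 1 − (79/31)(0−1) = 110/31
  ⇒ ω_s¹/ω_c¹ = 110/31
Stage 2: N_ring = 15 + 2·10 = 35
Stage 2: 15(ω_s−ω_c) = −35(ω_r−ω_c),  ω_r=0, ω_c=1
Stage 2: ω_s = 1 − (35/15)(0−1) = 10/3
  ⇒ ω_s²/ω_c² = 10/3
Coupling ω_c² = ω_s¹ ⇒ overall = 110/31 × 10/3 = 1100/93

1100/93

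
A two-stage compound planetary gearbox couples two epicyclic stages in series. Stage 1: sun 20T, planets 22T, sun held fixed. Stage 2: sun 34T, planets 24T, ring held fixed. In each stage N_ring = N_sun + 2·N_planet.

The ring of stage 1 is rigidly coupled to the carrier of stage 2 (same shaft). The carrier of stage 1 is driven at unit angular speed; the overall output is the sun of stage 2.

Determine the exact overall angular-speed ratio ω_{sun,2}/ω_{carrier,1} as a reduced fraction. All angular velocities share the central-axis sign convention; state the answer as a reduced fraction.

609/136

Stage 1: N_ring = 20 + 2·22 = 64
Stage 1: 20(ω_s−ω_c) = −64(ω_r−ω_c),  ω_s=0, ω_c=1
Stage 1: ω_r = 1 − (20/64)(0−1) = 21/16
  ⇒ ω_r¹/ω_c¹ = 21/16
Stage 2: N_ring = 34 + 2·24 = 82
Stage 2: 34(ω_s−ω_c) = −82(ω_r−ω_c),  ω_r=0, ω_c=1
Stage 2: ω_s = 1 − (82/34)(0−1) = 58/17
  ⇒ ω_s²/ω_c² = 58/17
Coupling ω_c² = ω_r¹ ⇒ overall = 21/16 × 58/17 = 609/136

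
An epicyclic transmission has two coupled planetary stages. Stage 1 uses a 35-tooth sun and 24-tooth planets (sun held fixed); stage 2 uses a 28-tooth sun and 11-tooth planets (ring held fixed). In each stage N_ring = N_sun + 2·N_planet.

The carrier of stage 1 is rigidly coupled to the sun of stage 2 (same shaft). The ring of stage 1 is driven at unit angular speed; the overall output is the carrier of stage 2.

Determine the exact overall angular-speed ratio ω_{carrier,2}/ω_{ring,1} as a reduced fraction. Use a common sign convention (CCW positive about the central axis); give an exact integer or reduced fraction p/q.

581/2301

Stage 1: N_ring = 35 + 2·24 = 83
Stage 1: 35(ω_s−ω_c) = −83(ω_r−ω_c),  ω_s=0, ω_r=1
Stage 1: 35(0−ω_c) = −83(1−ω_c)  ⇒  118ω_c = 83  ⇒  ω_c = 83/118
  ⇒ ω_c¹/ω_r¹ = 83/118
Stage 2: N_ring = 28 + 2·11 = 50
Stage 2: 28(ω_s−ω_c) = −50(ω_r−ω_c),  ω_r=0, ω_s=1
Stage 2: 28(1−ω_c) = −50(0−ω_c)  ⇒  78ω_c = 28  ⇒  ω_c = 14/39
  ⇒ ω_c²/ω_s² = 14/39
Coupling ω_s² = ω_c¹ ⇒ overall = 83/118 × 14/39 = 581/2301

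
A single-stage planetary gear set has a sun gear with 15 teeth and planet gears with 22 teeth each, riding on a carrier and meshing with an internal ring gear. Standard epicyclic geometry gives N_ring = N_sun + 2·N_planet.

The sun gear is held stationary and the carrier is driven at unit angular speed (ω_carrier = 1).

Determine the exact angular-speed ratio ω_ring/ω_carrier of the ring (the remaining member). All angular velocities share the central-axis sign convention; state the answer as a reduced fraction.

74/59

N_ring = 15 + 2·22 = 59
15(ω_s−ω_c) = −59(ω_r−ω_c),  ω_s=0, ω_c=1
ω_r = 1 − (15/59)(0−1) = 74/59
ω_r/ω_c = 74/59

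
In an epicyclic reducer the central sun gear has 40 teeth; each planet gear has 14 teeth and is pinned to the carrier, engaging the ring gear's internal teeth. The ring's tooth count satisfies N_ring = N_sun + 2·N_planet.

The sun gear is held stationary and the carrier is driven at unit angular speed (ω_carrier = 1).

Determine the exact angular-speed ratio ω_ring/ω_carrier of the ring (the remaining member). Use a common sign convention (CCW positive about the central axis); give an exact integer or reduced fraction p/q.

N_ring = 40 + 2·14 = 68
40(ω_s−ω_c) = −68(ω_r−ω_c),  ω_s=0, ω_c=1
ω_r = 1 − (40/68)(0−1) = 27/17
ω_r/ω_c = 27/17

27/17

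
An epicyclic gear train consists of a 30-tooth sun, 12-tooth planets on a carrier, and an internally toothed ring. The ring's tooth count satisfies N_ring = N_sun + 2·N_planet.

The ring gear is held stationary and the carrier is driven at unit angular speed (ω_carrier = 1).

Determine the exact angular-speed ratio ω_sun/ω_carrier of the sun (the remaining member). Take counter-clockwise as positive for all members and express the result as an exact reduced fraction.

14/5

N_ring = 30 + 2·12 = 54
30(ω_s−ω_c) = −54(ω_r−ω_c),  ω_r=0, ω_c=1
ω_s = 1 − (54/30)(0−1) = 14/5
ω_s/ω_c = 14/5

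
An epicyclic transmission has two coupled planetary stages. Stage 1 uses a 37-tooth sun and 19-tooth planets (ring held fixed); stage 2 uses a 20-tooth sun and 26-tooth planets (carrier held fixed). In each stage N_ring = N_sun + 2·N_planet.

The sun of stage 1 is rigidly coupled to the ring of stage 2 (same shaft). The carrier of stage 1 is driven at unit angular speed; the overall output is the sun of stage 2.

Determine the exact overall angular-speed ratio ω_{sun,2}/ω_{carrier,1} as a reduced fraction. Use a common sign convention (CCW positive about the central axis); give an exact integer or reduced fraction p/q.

Stage 1: N_ring = 37 + 2·19 = 75
Stage 1: 37(ω_s−ω_c) = −75(ω_r−ω_c),  ω_r=0, ω_c=1
Stage 1: ω_s = 1 − (75/37)(0−1) = 112/37
  ⇒ ω_s¹/ω_c¹ = 112/37
Stage 2: N_ring = 20 + 2·26 = 72
Stage 2: 20(ω_s−ω_c) = −72(ω_r−ω_c),  ω_c=0, ω_r=1
Stage 2: ω_s = 0 − (72/20)(1−0) = -18/5
  ⇒ ω_s²/ω_r² = -18/5
Coupling ω_r² = ω_s¹ ⇒ overall = 112/37 × -18/5 = -2016/185

-2016/185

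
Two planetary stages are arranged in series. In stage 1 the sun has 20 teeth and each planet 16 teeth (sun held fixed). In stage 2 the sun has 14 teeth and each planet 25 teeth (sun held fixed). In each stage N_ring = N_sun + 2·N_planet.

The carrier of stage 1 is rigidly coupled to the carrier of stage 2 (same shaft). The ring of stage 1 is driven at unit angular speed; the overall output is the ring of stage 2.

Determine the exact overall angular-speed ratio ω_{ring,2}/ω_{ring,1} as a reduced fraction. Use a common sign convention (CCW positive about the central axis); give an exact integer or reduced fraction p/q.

Stage 1: N_ring = 20 + 2·16 = 52
Stage 1: 20(ω_s−ω_c) = −52(ω_r−ω_c),  ω_s=0, ω_r=1
Stage 1: 20(0−ω_c) = −52(1−ω_c)  ⇒  72ω_c = 52  ⇒  ω_c = 13/18
  ⇒ ω_c¹/ω_r¹ = 13/18
Stage 2: N_ring = 14 + 2·25 = 64
Stage 2: 14(ω_s−ω_c) = −64(ω_r−ω_c),  ω_s=0, ω_c=1
Stage 2: ω_r = 1 − (14/64)(0−1) = 39/32
  ⇒ ω_r²/ω_c² = 39/32
Coupling ω_c² = ω_c¹ ⇒ overall = 13/18 × 39/32 = 169/192

169/192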